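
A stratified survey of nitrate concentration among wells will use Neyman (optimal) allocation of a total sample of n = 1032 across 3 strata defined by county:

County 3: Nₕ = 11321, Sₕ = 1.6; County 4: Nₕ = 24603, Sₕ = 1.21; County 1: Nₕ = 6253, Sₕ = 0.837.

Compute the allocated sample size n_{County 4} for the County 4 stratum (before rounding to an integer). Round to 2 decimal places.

Neyman allocation: nₕ = n·NₕSₕ / Σⱼ NⱼSⱼ.
Σ NⱼSⱼ = 11321·1.6 + 24603·1.21 + 6253·0.837 = 53116.991.
n_{County 4} = 1032·24603·1.21 / 53116.991 = 578.39.

578.39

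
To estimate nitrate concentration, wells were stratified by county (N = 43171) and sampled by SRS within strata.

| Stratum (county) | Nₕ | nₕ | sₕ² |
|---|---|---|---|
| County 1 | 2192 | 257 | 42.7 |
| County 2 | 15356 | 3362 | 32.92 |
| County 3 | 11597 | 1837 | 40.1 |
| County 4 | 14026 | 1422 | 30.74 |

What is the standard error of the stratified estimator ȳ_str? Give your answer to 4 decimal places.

0.0687

Var(ȳ_str) = Σₕ Wₕ²(1 − fₕ)sₕ²/nₕ with Wₕ = Nₕ/N, N = 43171.
County 1: Wₕ = 0.05077483; term = 0.05077483²·(1 − 0.11724453)·42.7/257 = 3.7812209 × 10^-4.
County 2: Wₕ = 0.35570174; term = 0.35570174²·(1 − 0.21893722)·32.92/3362 = 9.6765389 × 10^-4.
County 3: Wₕ = 0.26862940; term = 0.26862940²·(1 − 0.15840304)·40.1/1837 = 0.0013257037.
County 4: Wₕ = 0.32489403; term = 0.32489403²·(1 − 0.10138315)·30.74/1422 = 0.0020505118.
Sum = 0.0047219915.
SE = √(0.0047219915) = 0.0687.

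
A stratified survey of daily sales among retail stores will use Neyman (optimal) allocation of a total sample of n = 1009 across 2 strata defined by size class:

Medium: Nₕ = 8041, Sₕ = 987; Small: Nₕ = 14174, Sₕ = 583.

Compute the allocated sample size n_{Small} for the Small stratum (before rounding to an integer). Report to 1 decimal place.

514.7

Neyman allocation: nₕ = n·NₕSₕ / Σⱼ NⱼSⱼ.
Σ NⱼSⱼ = 8041·987 + 14174·583 = 1.6199909 × 10^7.
n_{Small} = 1009·14174·583 / (1.6199909 × 10^7) = 514.7.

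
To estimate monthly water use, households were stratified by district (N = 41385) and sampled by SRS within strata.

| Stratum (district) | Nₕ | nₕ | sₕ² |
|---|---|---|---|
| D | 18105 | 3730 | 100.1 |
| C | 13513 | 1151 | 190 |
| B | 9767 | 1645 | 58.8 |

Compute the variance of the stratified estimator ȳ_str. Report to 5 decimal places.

Var(ȳ_str) = Σₕ Wₕ²(1 − fₕ)sₕ²/nₕ with Wₕ = Nₕ/N, N = 41385.
D: Wₕ = 0.43747735; term = 0.43747735²·(1 − 0.20602044)·100.1/3730 = 0.0040779858.
C: Wₕ = 0.32651927; term = 0.32651927²·(1 − 0.08517724)·190/1151 = 0.016100259.
B: Wₕ = 0.23600338; term = 0.23600338²·(1 − 0.16842429)·58.8/1645 = 0.0016555781.
Sum = 0.021833823.

0.02183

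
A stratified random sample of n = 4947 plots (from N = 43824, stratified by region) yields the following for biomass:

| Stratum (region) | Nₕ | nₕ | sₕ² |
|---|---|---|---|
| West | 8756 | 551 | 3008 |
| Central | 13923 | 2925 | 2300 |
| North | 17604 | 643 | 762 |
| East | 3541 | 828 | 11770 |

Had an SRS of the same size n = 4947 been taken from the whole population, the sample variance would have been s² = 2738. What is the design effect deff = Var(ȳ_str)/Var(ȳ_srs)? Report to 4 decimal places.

Var(ȳ_str) = Σ Wₕ²(1−fₕ)sₕ²/nₕ with Wₕ = Nₕ/43824:
  West: (8756/43824)²·(1−551/8756)·3008/551 = 0.20421448
  Central: (13923/43824)²·(1−2925/13923)·2300/2925 = 0.062693783
  North: (17604/43824)²·(1−643/17604)·762/643 = 0.18423952
  East: (3541/43824)²·(1−828/3541)·11770/828 = 0.07110462
  → Var(ȳ_str) = 0.5222524.
Var(ȳ_srs) = (1 − 4947/43824)·2738/4947 = 0.49098957.
deff = 0.5222524 / 0.49098957 = 1.0637.

1.0637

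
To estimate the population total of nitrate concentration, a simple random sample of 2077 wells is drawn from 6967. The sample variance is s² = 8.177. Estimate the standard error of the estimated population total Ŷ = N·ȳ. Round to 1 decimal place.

366.2

Var(Ŷ) = N²·Var(ȳ) = N²·(1 − n/N)·s²/n.
f = 2077/6967 = 0.29811971; Var(ȳ) = 0.70188029·8.177/2077 = 0.0027632524.
Var(Ŷ) = 6967² · 0.0027632524 = 134125.75.
SE(Ŷ) = √(134125.75) = 366.2.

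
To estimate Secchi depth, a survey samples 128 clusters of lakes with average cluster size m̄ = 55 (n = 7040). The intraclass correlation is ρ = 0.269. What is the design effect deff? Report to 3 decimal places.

deff = 1 + (55 − 1)·0.269 = 1 + 14.526 = 15.526.

15.526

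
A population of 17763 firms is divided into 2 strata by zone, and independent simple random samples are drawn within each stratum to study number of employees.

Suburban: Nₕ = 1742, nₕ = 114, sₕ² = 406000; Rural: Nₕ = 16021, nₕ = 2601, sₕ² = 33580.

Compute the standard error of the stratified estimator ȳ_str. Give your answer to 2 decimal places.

6.39

Var(ȳ_str) = Σₕ Wₕ²(1 − fₕ)sₕ²/nₕ with Wₕ = Nₕ/N, N = 17763.
Suburban: Wₕ = 0.09806902; term = 0.09806902²·(1 − 0.06544202)·406000/114 = 32.0104.
Rural: Wₕ = 0.90193098; term = 0.90193098²·(1 − 0.16234942)·33580/2601 = 8.797309.
Sum = 40.807709.
SE = √(40.807709) = 6.39.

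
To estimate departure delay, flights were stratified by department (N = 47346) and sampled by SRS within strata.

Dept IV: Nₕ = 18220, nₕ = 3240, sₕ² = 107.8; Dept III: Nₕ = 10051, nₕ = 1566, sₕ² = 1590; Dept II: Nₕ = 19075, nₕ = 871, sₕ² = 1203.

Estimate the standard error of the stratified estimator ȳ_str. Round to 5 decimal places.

Var(ȳ_str) = Σₕ Wₕ²(1 − fₕ)sₕ²/nₕ with Wₕ = Nₕ/N, N = 47346.
Dept IV: Wₕ = 0.38482660; term = 0.38482660²·(1 − 0.17782656)·107.8/3240 = 0.0040510476.
Dept III: Wₕ = 0.21228826; term = 0.21228826²·(1 − 0.15580539)·1590/1566 = 0.038627793.
Dept II: Wₕ = 0.40288514; term = 0.40288514²·(1 − 0.04566186)·1203/871 = 0.21394998.
Sum = 0.25662882.
SE = √(0.25662882) = 0.50659.

0.50659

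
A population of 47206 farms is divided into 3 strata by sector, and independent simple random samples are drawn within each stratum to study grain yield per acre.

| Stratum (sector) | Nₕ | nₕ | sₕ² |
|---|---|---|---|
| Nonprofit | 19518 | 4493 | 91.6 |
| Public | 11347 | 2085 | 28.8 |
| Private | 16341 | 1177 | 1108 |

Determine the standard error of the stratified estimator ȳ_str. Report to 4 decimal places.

Var(ȳ_str) = Σₕ Wₕ²(1 − fₕ)sₕ²/nₕ with Wₕ = Nₕ/N, N = 47206.
Nonprofit: Wₕ = 0.41346439; term = 0.41346439²·(1 − 0.23019777)·91.6/4493 = 0.0026829615.
Public: Wₕ = 0.24037199; term = 0.24037199²·(1 − 0.18374901)·28.8/2085 = 6.5144515 × 10^-4.
Private: Wₕ = 0.34616362; term = 0.34616362²·(1 − 0.07202742)·1108/1177 = 0.10467942.
Sum = 0.10801383.
SE = √(0.10801383) = 0.3287.

0.3287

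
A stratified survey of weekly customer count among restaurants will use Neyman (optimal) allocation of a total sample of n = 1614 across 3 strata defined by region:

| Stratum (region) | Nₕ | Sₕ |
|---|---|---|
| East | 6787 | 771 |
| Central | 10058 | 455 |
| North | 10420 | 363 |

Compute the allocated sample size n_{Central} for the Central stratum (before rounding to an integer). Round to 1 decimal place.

Neyman allocation: nₕ = n·NₕSₕ / Σⱼ NⱼSⱼ.
Σ NⱼSⱼ = 6787·771 + 10058·455 + 10420·363 = 1.3591627 × 10^7.
n_{Central} = 1614·10058·455 / (1.3591627 × 10^7) = 543.4.

543.4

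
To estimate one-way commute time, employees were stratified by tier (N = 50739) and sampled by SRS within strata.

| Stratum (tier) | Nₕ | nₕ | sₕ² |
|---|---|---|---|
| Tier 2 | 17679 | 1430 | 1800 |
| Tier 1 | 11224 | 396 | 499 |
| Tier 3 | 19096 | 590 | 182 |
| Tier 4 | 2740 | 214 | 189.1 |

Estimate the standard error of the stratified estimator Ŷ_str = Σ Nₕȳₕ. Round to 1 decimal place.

25097.1

Var(Ŷ_str) = Σₕ Nₕ²(1 − fₕ)sₕ²/nₕ.
Tier 2: 17679²·(1 − 1430/17679)·1800/1430 = 3.6159366 × 10^8.
Tier 1: 11224²·(1 − 396/11224)·499/396 = 1.5314445 × 10^8.
Tier 3: 19096²·(1 − 590/19096)·182/590 = 1.0901201 × 10^8.
Tier 4: 2740²·(1 − 214/2740)·189.1/214 = 6.1159181 × 10^6.
Sum = 6.2986604 × 10^8.
SE = √(6.2986604 × 10^8) = 25097.1.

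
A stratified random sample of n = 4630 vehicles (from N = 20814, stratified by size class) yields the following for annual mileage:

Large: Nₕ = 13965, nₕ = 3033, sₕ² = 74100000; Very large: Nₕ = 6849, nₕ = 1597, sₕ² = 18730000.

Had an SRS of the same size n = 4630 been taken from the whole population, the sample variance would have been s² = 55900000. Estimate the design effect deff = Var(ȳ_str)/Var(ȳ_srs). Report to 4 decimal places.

1.0208

Var(ȳ_str) = Σ Wₕ²(1−fₕ)sₕ²/nₕ with Wₕ = Nₕ/20814:
  Large: (13965/20814)²·(1−3033/13965)·74100000/3033 = 8609.4471
  Very large: (6849/20814)²·(1−1597/6849)·18730000/1597 = 973.80869
  → Var(ȳ_str) = 9583.2558.
Var(ȳ_srs) = (1 − 4630/20814)·55900000/4630 = 9387.7418.
deff = 9583.2558 / 9387.7418 = 1.0208.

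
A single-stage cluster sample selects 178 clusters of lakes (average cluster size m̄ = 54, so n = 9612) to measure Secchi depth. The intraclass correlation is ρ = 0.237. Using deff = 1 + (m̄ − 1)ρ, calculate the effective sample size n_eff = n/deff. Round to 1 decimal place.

708.8

deff = 1 + (54 − 1)·0.237 = 1 + 12.561 = 13.561.
n_eff = 9612 / 13.561 = 708.8.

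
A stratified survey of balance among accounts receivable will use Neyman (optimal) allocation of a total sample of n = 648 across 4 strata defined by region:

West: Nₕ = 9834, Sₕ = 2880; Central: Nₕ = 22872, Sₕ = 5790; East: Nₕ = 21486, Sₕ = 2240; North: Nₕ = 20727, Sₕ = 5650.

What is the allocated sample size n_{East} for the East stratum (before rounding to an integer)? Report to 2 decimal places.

Neyman allocation: nₕ = n·NₕSₕ / Σⱼ NⱼSⱼ.
Σ NⱼSⱼ = 9834·2880 + 22872·5790 + 21486·2240 + 20727·5650 = 3.2598699 × 10^8.
n_{East} = 648·21486·2240 / (3.2598699 × 10^8) = 95.67.

95.67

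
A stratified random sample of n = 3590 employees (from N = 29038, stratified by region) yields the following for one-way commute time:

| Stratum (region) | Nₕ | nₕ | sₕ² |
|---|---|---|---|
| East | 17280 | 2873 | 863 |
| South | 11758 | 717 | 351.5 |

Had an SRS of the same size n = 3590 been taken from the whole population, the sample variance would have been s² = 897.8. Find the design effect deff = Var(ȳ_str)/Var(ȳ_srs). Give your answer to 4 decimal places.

Var(ȳ_str) = Σ Wₕ²(1−fₕ)sₕ²/nₕ with Wₕ = Nₕ/29038:
  East: (17280/29038)²·(1−2873/17280)·863/2873 = 0.088686816
  South: (11758/29038)²·(1−717/11758)·351.5/717 = 0.075477001
  → Var(ȳ_str) = 0.16416382.
Var(ȳ_srs) = (1 − 3590/29038)·897.8/3590 = 0.21916546.
deff = 0.16416382 / 0.21916546 = 0.7490.

0.7490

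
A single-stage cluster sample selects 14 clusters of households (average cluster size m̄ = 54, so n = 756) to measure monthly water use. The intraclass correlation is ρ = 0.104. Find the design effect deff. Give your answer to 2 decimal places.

deff = 1 + (54 − 1)·0.104 = 1 + 5.512 = 6.512.

6.51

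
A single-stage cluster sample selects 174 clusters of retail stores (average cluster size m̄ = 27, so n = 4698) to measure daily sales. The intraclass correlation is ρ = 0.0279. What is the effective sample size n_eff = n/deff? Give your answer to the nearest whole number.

deff = 1 + (27 − 1)·0.0279 = 1 + 0.7254 = 1.7254.
n_eff = 4698 / 1.7254 = 2723.

2723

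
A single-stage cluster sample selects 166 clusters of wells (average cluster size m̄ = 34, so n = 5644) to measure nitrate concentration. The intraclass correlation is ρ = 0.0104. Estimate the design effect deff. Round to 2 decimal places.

deff = 1 + (34 − 1)·0.0104 = 1 + 0.3432 = 1.3432.

1.34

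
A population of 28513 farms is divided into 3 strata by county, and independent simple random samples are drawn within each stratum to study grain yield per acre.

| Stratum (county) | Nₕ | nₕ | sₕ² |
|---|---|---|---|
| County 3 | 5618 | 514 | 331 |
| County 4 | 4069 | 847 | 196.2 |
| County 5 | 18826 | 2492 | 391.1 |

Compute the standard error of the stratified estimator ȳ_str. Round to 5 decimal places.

Var(ȳ_str) = Σₕ Wₕ²(1 − fₕ)sₕ²/nₕ with Wₕ = Nₕ/N, N = 28513.
County 3: Wₕ = 0.19703293; term = 0.19703293²·(1 − 0.09149163)·331/514 = 0.02271284.
County 4: Wₕ = 0.14270684; term = 0.14270684²·(1 − 0.20815925)·196.2/847 = 0.0037354505.
County 5: Wₕ = 0.66026023; term = 0.66026023²·(1 − 0.13237013)·391.1/2492 = 0.059361457.
Sum = 0.085809748.
SE = √(0.085809748) = 0.29293.

0.29293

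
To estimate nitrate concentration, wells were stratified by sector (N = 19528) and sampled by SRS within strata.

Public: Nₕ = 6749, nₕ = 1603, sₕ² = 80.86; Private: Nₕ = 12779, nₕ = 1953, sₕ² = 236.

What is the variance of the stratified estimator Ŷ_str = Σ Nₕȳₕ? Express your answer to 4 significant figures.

Var(Ŷ_str) = Σₕ Nₕ²(1 − fₕ)sₕ²/nₕ.
Public: 6749²·(1 − 1603/6749)·80.86/1603 = 1.7519005 × 10^6.
Private: 12779²·(1 − 1953/12779)·236/1953 = 1.6717628 × 10^7.
Sum = 1.8469529 × 10^7.

1.847 × 10^7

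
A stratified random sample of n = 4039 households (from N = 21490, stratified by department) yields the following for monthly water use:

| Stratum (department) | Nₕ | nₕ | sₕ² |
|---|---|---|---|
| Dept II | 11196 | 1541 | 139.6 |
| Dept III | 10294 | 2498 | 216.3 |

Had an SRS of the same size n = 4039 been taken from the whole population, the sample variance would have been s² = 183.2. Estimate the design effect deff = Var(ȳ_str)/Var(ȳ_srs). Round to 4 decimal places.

0.9842

Var(ȳ_str) = Σ Wₕ²(1−fₕ)sₕ²/nₕ with Wₕ = Nₕ/21490:
  Dept II: (11196/21490)²·(1−1541/11196)·139.6/1541 = 0.021204357
  Dept III: (10294/21490)²·(1−2498/10294)·216.3/2498 = 0.015046907
  → Var(ȳ_str) = 0.036251264.
Var(ȳ_srs) = (1 − 4039/21490)·183.2/4039 = 0.036832867.
deff = 0.036251264 / 0.036832867 = 0.9842.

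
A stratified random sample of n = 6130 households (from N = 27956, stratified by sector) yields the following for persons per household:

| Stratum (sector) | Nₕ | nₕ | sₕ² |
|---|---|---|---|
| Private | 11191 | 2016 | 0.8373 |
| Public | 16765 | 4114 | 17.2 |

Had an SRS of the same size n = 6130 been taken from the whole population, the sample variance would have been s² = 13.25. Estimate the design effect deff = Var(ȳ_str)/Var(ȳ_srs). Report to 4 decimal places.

0.7047

Var(ȳ_str) = Σ Wₕ²(1−fₕ)sₕ²/nₕ with Wₕ = Nₕ/27956:
  Private: (11191/27956)²·(1−2016/11191)·0.8373/2016 = 5.4565164 × 10^-5
  Public: (16765/27956)²·(1−4114/16765)·17.2/4114 = 0.0011345993
  → Var(ȳ_str) = 0.0011891645.
Var(ȳ_srs) = (1 − 6130/27956)·13.25/6130 = 0.0016875417.
deff = 0.0011891645 / 0.0016875417 = 0.7047.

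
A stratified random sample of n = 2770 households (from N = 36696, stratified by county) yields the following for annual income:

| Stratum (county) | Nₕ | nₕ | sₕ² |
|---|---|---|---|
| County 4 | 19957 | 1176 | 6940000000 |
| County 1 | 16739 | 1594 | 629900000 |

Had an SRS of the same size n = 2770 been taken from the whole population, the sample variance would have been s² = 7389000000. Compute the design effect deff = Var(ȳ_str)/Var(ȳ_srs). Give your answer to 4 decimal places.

0.6962

Var(ȳ_str) = Σ Wₕ²(1−fₕ)sₕ²/nₕ with Wₕ = Nₕ/36696:
  County 4: (19957/36696)²·(1−1176/19957)·6940000000/1176 = 1.6425881 × 10^6
  County 1: (16739/36696)²·(1−1594/16739)·629900000/1594 = 74395.15
  → Var(ȳ_str) = 1.7169833 × 10^6.
Var(ȳ_srs) = (1 − 2770/36696)·7389000000/2770 = 2.4661519 × 10^6.
deff = (1.7169833 × 10^6) / (2.4661519 × 10^6) = 0.6962.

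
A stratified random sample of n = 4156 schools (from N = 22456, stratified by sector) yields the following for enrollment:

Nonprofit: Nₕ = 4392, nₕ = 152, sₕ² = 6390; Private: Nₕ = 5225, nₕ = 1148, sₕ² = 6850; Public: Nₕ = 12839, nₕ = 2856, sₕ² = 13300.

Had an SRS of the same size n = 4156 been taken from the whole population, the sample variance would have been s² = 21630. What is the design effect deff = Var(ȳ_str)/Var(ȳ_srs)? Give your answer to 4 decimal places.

0.7045

Var(ȳ_str) = Σ Wₕ²(1−fₕ)sₕ²/nₕ with Wₕ = Nₕ/22456:
  Nonprofit: (4392/22456)²·(1−152/4392)·6390/152 = 1.5524609
  Private: (5225/22456)²·(1−1148/5225)·6850/1148 = 0.25206404
  Public: (12839/22456)²·(1−2856/12839)·13300/2856 = 1.1836435
  → Var(ȳ_str) = 2.9881684.
Var(ȳ_srs) = (1 − 4156/22456)·21630/4156 = 4.2413066.
deff = 2.9881684 / 4.2413066 = 0.7045.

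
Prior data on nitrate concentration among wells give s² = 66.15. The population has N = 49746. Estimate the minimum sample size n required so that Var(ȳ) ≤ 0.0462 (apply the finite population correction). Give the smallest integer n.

Without fpc, n₀ = s²/D = 66.15/0.0462 = 1431.8182.
With fpc, (1 − n/N)·s²/n ≤ D requires n ≥ n₀/(1 + n₀/N) = 1431.8182/(1 + 1431.8182/49746) = 1391.7598.
Rounding up, n = 1392.

1392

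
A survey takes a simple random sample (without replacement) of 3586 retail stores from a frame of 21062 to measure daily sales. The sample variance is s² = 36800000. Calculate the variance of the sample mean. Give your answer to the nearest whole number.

8515

Under SRS without replacement, Var(ȳ) = (1 − f)·s²/n with f = n/N = 3586/21062 = 0.17025923.
Var(ȳ) = (1 − 0.17025923)·36800000/3586 = 0.82974077·10262.131 = 8514.908.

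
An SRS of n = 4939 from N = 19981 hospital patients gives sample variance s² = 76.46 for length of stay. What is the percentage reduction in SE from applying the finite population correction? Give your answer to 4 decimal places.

f = n/N = 4939/19981 = 0.24718483.
SE_no-fpc = √(s²/n) = 0.12442213; SE_fpc = √((1−f)s²/n) = 0.10795476.
Ratio = √(1−f) = 0.86764922. Reduction = 100·(1 − 0.86764922) = 13.2351%.

13.2351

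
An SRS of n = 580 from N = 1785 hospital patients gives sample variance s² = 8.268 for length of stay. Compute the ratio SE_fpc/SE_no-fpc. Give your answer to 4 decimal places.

f = n/N = 580/1785 = 0.32492997.
SE_no-fpc = √(s²/n) = 0.11939503; SE_fpc = √((1−f)s²/n) = 0.098098112.
Ratio = √(1−f) = 0.82162645.

0.8216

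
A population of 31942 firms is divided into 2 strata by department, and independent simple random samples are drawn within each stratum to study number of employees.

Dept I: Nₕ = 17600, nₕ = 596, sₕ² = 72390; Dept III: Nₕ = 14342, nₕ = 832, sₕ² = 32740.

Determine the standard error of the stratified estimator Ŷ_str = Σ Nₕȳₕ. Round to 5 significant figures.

209700

Var(Ŷ_str) = Σₕ Nₕ²(1 − fₕ)sₕ²/nₕ.
Dept I: 17600²·(1 − 596/17600)·72390/596 = 3.6349302 × 10^10.
Dept III: 14342²·(1 − 832/14342)·32740/832 = 7.6246588 × 10^9.
Sum = 4.3973961 × 10^10.
SE = √(4.3973961 × 10^10) = 209700.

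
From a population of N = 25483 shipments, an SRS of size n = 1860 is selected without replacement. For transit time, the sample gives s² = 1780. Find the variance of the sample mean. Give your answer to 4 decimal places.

Under SRS without replacement, Var(ȳ) = (1 − f)·s²/n with f = n/N = 1860/25483 = 0.07298984.
Var(ȳ) = (1 − 0.07298984)·1780/1860 = 0.92701016·0.95698925 = 0.88713876.

0.8871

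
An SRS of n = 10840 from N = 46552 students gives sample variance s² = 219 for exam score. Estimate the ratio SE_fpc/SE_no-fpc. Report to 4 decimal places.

f = n/N = 10840/46552 = 0.23285788.
SE_no-fpc = √(s²/n) = 0.14213709; SE_fpc = √((1−f)s²/n) = 0.12449311.
Ratio = √(1−f) = 0.87586650.

0.8759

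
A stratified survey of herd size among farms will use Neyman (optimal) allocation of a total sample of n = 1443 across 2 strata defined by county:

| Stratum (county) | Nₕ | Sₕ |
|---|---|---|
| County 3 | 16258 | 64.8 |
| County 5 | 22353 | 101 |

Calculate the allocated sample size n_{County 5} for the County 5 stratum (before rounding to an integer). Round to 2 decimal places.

Neyman allocation: nₕ = n·NₕSₕ / Σⱼ NⱼSⱼ.
Σ NⱼSⱼ = 16258·64.8 + 22353·101 = 3.3111714 × 10^6.
n_{County 5} = 1443·22353·101 / (3.3111714 × 10^6) = 983.88.

983.88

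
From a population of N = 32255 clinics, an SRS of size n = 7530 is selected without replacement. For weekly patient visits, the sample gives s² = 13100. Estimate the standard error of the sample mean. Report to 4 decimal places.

1.1548

Under SRS without replacement, Var(ȳ) = (1 − f)·s²/n with f = n/N = 7530/32255 = 0.23345218.
Var(ȳ) = (1 − 0.23345218)·13100/7530 = 0.76654782·1.7397078 = 1.3335693.
SE(ȳ) = √(1.3335693) = 1.1548.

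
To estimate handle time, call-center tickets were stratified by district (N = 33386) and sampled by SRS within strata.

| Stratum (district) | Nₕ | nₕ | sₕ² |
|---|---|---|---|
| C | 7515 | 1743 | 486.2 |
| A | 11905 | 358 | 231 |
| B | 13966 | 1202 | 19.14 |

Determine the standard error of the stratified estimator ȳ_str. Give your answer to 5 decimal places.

0.30493

Var(ȳ_str) = Σₕ Wₕ²(1 − fₕ)sₕ²/nₕ with Wₕ = Nₕ/N, N = 33386.
C: Wₕ = 0.22509435; term = 0.22509435²·(1 − 0.23193613)·486.2/1743 = 0.010855357.
A: Wₕ = 0.35658659; term = 0.35658659²·(1 − 0.03007140)·231/358 = 0.079579048.
B: Wₕ = 0.41831906; term = 0.41831906²·(1 − 0.08606616)·19.14/1202 = 0.0025466398.
Sum = 0.092981045.
SE = √(0.092981045) = 0.30493.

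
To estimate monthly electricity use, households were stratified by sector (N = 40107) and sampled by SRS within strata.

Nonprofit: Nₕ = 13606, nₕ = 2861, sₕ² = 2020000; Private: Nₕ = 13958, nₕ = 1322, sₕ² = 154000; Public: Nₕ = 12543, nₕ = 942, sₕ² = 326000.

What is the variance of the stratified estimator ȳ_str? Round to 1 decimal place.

Var(ȳ_str) = Σₕ Wₕ²(1 − fₕ)sₕ²/nₕ with Wₕ = Nₕ/N, N = 40107.
Nonprofit: Wₕ = 0.33924253; term = 0.33924253²·(1 − 0.21027488)·2020000/2861 = 64.169705.
Private: Wₕ = 0.34801905; term = 0.34801905²·(1 − 0.09471271)·154000/1322 = 12.772671.
Public: Wₕ = 0.31273842; term = 0.31273842²·(1 − 0.07510165)·326000/942 = 31.305684.
Sum = 108.24806.

108.2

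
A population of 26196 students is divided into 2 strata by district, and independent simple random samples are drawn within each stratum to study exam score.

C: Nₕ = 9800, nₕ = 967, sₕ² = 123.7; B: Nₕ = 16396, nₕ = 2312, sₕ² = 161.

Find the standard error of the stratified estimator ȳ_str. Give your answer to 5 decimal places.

Var(ȳ_str) = Σₕ Wₕ²(1 − fₕ)sₕ²/nₕ with Wₕ = Nₕ/N, N = 26196.
C: Wₕ = 0.37410292; term = 0.37410292²·(1 − 0.09867347)·123.7/967 = 0.016136434.
B: Wₕ = 0.62589708; term = 0.62589708²·(1 − 0.14101000)·161/2312 = 0.023433222.
Sum = 0.039569656.
SE = √(0.039569656) = 0.19892.

0.19892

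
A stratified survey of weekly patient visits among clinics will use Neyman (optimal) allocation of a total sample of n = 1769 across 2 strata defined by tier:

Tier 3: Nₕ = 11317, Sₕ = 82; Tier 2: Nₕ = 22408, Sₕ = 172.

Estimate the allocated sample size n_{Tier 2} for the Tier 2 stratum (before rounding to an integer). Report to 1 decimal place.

Neyman allocation: nₕ = n·NₕSₕ / Σⱼ NⱼSⱼ.
Σ NⱼSⱼ = 11317·82 + 22408·172 = 4.78217 × 10^6.
n_{Tier 2} = 1769·22408·172 / (4.78217 × 10^6) = 1425.7.

1425.7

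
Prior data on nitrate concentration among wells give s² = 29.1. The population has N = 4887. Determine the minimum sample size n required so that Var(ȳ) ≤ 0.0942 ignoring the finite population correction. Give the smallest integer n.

Without fpc, n₀ = s²/D = 29.1/0.0942 = 308.9172.
Rounding up, n = 309.

309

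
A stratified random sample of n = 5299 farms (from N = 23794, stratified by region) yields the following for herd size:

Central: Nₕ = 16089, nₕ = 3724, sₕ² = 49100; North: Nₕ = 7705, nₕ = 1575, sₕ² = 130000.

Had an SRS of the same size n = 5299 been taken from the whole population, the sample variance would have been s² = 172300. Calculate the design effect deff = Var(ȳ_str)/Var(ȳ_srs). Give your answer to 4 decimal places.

0.4558

Var(ȳ_str) = Σ Wₕ²(1−fₕ)sₕ²/nₕ with Wₕ = Nₕ/23794:
  Central: (16089/23794)²·(1−3724/16089)·49100/3724 = 4.6329763
  North: (7705/23794)²·(1−1575/7705)·130000/1575 = 6.8859045
  → Var(ȳ_str) = 11.518881.
Var(ȳ_srs) = (1 − 5299/23794)·172300/5299 = 25.274248.
deff = 11.518881 / 25.274248 = 0.4558.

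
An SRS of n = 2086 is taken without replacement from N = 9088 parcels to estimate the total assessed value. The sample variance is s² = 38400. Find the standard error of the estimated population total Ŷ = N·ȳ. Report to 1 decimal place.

34225.8

Var(Ŷ) = N²·Var(ȳ) = N²·(1 − n/N)·s²/n.
f = 2086/9088 = 0.22953345; Var(ȳ) = 0.77046655·38400/2086 = 14.183085.
Var(Ŷ) = 9088² · 14.183085 = 1.1714057 × 10^9.
SE(Ŷ) = √(1.1714057 × 10^9) = 34225.8.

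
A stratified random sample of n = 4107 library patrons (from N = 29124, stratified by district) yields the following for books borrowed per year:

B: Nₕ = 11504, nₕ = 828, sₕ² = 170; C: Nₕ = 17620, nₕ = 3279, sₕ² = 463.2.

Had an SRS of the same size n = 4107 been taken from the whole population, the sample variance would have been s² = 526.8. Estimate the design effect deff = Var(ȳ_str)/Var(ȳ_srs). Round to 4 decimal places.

0.6518

Var(ȳ_str) = Σ Wₕ²(1−fₕ)sₕ²/nₕ with Wₕ = Nₕ/29124:
  B: (11504/29124)²·(1−828/11504)·170/828 = 0.029728567
  C: (17620/29124)²·(1−3279/17620)·463.2/3279 = 0.042083362
  → Var(ȳ_str) = 0.071811929.
Var(ȳ_srs) = (1 − 4107/29124)·526.8/4107 = 0.11018063.
deff = 0.071811929 / 0.11018063 = 0.6518.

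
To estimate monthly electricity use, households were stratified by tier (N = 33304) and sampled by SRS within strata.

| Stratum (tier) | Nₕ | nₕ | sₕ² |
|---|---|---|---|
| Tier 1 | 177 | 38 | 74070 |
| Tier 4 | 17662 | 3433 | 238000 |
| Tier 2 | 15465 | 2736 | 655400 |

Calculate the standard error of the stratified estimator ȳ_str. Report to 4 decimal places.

Var(ȳ_str) = Σₕ Wₕ²(1 − fₕ)sₕ²/nₕ with Wₕ = Nₕ/N, N = 33304.
Tier 1: Wₕ = 0.00531468; term = 0.00531468²·(1 − 0.21468927)·74070/38 = 0.043236847.
Tier 4: Wₕ = 0.53032669; term = 0.53032669²·(1 − 0.19437210)·238000/3433 = 15.708135.
Tier 2: Wₕ = 0.46435864; term = 0.46435864²·(1 − 0.17691562)·655400/2736 = 42.514958.
Sum = 58.26633.
SE = √(58.26633) = 7.6332.

7.6332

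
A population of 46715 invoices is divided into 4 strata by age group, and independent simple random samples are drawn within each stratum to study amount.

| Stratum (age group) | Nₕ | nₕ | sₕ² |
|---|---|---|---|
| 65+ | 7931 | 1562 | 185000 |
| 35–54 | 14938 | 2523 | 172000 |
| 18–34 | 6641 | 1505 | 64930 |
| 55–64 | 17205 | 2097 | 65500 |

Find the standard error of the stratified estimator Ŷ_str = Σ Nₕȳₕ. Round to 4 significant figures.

Var(Ŷ_str) = Σₕ Nₕ²(1 − fₕ)sₕ²/nₕ.
65+: 7931²·(1 − 1562/7931)·185000/1562 = 5.982599 × 10^9.
35–54: 14938²·(1 − 2523/14938)·172000/2523 = 1.2643007 × 10^10.
18–34: 6641²·(1 − 1505/6641)·64930/1505 = 1.4715242 × 10^9.
55–64: 17205²·(1 − 2097/17205)·65500/2097 = 8.119037 × 10^9.
Sum = 2.8216167 × 10^10.
SE = √(2.8216167 × 10^10) = 168000.

168000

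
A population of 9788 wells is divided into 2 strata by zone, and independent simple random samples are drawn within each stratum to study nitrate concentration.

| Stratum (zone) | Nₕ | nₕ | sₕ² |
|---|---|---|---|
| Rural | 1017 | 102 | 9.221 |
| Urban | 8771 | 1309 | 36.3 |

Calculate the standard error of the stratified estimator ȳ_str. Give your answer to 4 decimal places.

Var(ȳ_str) = Σₕ Wₕ²(1 − fₕ)sₕ²/nₕ with Wₕ = Nₕ/N, N = 9788.
Rural: Wₕ = 0.10390274; term = 0.10390274²·(1 − 0.10029499)·9.221/102 = 8.7807573 × 10^-4.
Urban: Wₕ = 0.89609726; term = 0.89609726²·(1 − 0.14924182)·36.3/1309 = 0.018944512.
Sum = 0.019822588.
SE = √(0.019822588) = 0.1408.

0.1408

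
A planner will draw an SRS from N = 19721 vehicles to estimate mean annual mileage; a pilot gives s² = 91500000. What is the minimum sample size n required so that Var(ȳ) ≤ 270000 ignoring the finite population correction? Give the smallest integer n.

339

Without fpc, n₀ = s²/D = 91500000/270000 = 338.8889.
Rounding up, n = 339.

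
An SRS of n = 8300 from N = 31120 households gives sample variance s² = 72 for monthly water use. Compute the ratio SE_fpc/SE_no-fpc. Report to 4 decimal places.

0.8563

f = n/N = 8300/31120 = 0.26670951.
SE_no-fpc = √(s²/n) = 0.093138063; SE_fpc = √((1−f)s²/n) = 0.079756342.
Ratio = √(1−f) = 0.85632382.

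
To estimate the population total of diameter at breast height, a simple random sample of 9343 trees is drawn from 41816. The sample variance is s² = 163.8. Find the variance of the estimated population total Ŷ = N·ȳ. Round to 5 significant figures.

2.3806 × 10^7

Var(Ŷ) = N²·Var(ȳ) = N²·(1 − n/N)·s²/n.
f = 9343/41816 = 0.22343122; Var(ȳ) = 0.77656878·163.8/9343 = 0.013614681.
Var(Ŷ) = 41816² · 0.013614681 = 2.380633 × 10^7.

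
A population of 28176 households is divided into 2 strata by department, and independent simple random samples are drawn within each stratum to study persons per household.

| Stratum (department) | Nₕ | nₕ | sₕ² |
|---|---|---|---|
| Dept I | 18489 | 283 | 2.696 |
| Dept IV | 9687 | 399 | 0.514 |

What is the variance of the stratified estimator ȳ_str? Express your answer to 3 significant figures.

Var(ȳ_str) = Σₕ Wₕ²(1 − fₕ)sₕ²/nₕ with Wₕ = Nₕ/N, N = 28176.
Dept I: Wₕ = 0.65619676; term = 0.65619676²·(1 − 0.01530640)·2.696/283 = 0.0040392686.
Dept IV: Wₕ = 0.34380324; term = 0.34380324²·(1 − 0.04118922)·0.514/399 = 1.459967 × 10^-4.
Sum = 0.0041852653.

0.00419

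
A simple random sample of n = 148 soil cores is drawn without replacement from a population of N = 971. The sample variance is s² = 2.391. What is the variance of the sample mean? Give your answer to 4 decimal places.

Under SRS without replacement, Var(ȳ) = (1 − f)·s²/n with f = n/N = 148/971 = 0.15242019.
Var(ȳ) = (1 − 0.15242019)·2.391/148 = 0.84757981·0.016155405 = 0.013692996.

0.0137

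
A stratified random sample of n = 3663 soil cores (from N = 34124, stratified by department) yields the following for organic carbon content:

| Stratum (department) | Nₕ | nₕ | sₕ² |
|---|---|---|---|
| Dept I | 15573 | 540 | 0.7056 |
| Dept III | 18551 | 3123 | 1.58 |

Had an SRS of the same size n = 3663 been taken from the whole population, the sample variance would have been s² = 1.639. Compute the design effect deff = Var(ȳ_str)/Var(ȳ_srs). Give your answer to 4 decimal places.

Var(ȳ_str) = Σ Wₕ²(1−fₕ)sₕ²/nₕ with Wₕ = Nₕ/34124:
  Dept I: (15573/34124)²·(1−540/15573)·0.7056/540 = 2.627017 × 10^-4
  Dept III: (18551/34124)²·(1−3123/18551)·1.58/3123 = 1.2434897 × 10^-4
  → Var(ȳ_str) = 3.8705067 × 10^-4.
Var(ȳ_srs) = (1 − 3663/34124)·1.639/3663 = 3.9941674 × 10^-4.
deff = (3.8705067 × 10^-4) / (3.9941674 × 10^-4) = 0.9690.

0.9690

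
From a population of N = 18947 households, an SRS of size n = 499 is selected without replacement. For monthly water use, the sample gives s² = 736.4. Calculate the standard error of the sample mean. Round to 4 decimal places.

Under SRS without replacement, Var(ȳ) = (1 − f)·s²/n with f = n/N = 499/18947 = 0.02633662.
Var(ȳ) = (1 − 0.02633662)·736.4/499 = 0.97366338·1.4757515 = 1.4368852.
SE(ȳ) = √(1.4368852) = 1.1987.

1.1987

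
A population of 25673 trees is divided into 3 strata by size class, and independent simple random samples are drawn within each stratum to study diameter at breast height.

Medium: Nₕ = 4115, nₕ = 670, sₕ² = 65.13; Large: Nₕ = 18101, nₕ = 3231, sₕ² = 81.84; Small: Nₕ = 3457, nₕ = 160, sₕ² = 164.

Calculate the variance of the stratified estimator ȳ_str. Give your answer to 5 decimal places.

Var(ȳ_str) = Σₕ Wₕ²(1 − fₕ)sₕ²/nₕ with Wₕ = Nₕ/N, N = 25673.
Medium: Wₕ = 0.16028512; term = 0.16028512²·(1 − 0.16281896)·65.13/670 = 0.0020907981.
Large: Wₕ = 0.70505979; term = 0.70505979²·(1 − 0.17849843)·81.84/3231 = 0.010344011.
Small: Wₕ = 0.13465509; term = 0.13465509²·(1 − 0.04628290)·164/160 = 0.01772511.
Sum = 0.030159919.

0.03016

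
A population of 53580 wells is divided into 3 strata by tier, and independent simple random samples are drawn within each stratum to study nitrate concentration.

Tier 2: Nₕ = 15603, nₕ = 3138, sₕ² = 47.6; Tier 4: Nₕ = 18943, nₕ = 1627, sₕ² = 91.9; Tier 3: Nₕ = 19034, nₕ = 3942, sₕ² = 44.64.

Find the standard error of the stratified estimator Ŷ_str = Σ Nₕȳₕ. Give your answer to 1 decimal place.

Var(Ŷ_str) = Σₕ Nₕ²(1 − fₕ)sₕ²/nₕ.
Tier 2: 15603²·(1 − 3138/15603)·47.6/3138 = 2.95022 × 10^6.
Tier 4: 18943²·(1 − 1627/18943)·91.9/1627 = 1.8527819 × 10^7.
Tier 3: 19034²·(1 − 3942/19034)·44.64/3942 = 3.2530027 × 10^6.
Sum = 2.4731042 × 10^7.
SE = √(2.4731042 × 10^7) = 4973.0.

4973.0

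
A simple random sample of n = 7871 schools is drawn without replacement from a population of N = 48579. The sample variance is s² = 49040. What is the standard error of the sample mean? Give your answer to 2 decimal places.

Under SRS without replacement, Var(ȳ) = (1 − f)·s²/n with f = n/N = 7871/48579 = 0.16202474.
Var(ȳ) = (1 − 0.16202474)·49040/7871 = 0.83797526·6.2304663 = 5.2209766.
SE(ȳ) = √(5.2209766) = 2.28.

2.28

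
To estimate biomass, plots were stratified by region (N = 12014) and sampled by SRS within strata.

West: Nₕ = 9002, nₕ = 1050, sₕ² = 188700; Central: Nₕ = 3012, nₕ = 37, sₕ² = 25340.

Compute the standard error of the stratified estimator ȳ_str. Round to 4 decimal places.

Var(ȳ_str) = Σₕ Wₕ²(1 − fₕ)sₕ²/nₕ with Wₕ = Nₕ/N, N = 12014.
West: Wₕ = 0.74929249; term = 0.74929249²·(1 − 0.11664075)·188700/1050 = 89.129758.
Central: Wₕ = 0.25070751; term = 0.25070751²·(1 − 0.01228420)·25340/37 = 42.517877.
Sum = 131.64764.
SE = √(131.64764) = 11.4738.

11.4738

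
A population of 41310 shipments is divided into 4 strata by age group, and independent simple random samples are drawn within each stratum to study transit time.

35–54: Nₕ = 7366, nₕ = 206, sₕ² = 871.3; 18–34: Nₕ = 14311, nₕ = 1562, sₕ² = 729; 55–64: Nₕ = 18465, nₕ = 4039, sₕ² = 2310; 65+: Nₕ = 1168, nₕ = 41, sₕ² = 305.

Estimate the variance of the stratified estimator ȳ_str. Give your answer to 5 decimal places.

Var(ȳ_str) = Σₕ Wₕ²(1 − fₕ)sₕ²/nₕ with Wₕ = Nₕ/N, N = 41310.
35–54: Wₕ = 0.17831034; term = 0.17831034²·(1 − 0.02796633)·871.3/206 = 0.13071783.
18–34: Wₕ = 0.34642944; term = 0.34642944²·(1 − 0.10914681)·729/1562 = 0.049897893.
55–64: Wₕ = 0.44698620; term = 0.44698620²·(1 − 0.21873815)·2310/4039 = 0.089273585.
65+: Wₕ = 0.02827403; term = 0.02827403²·(1 − 0.03510274)·305/41 = 0.005738156.
Sum = 0.27562746.

0.27563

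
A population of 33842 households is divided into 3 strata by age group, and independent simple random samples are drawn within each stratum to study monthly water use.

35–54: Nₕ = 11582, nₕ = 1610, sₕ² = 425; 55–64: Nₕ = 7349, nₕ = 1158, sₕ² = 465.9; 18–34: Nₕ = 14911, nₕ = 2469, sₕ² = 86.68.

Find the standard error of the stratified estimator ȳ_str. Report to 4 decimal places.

0.2198

Var(ȳ_str) = Σₕ Wₕ²(1 − fₕ)sₕ²/nₕ with Wₕ = Nₕ/N, N = 33842.
35–54: Wₕ = 0.34223746; term = 0.34223746²·(1 − 0.13900881)·425/1610 = 0.026620539.
55–64: Wₕ = 0.21715620; term = 0.21715620²·(1 − 0.15757246)·465.9/1158 = 0.015983105.
18–34: Wₕ = 0.44060635; term = 0.44060635²·(1 − 0.16558246)·86.68/2469 = 0.0056869936.
Sum = 0.048290638.
SE = √(0.048290638) = 0.2198.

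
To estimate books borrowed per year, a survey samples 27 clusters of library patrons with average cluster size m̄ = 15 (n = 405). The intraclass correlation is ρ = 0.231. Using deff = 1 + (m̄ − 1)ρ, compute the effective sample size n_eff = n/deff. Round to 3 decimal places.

deff = 1 + (15 − 1)·0.231 = 1 + 3.234 = 4.234.
n_eff = 405 / 4.234 = 95.654.

95.654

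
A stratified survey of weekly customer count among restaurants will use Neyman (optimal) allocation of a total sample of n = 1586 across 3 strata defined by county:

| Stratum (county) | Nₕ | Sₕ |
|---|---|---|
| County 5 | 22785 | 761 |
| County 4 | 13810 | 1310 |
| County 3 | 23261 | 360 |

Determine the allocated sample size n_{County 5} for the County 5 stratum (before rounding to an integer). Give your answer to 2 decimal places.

627.80

Neyman allocation: nₕ = n·NₕSₕ / Σⱼ NⱼSⱼ.
Σ NⱼSⱼ = 22785·761 + 13810·1310 + 23261·360 = 4.3804445 × 10^7.
n_{County 5} = 1586·22785·761 / (4.3804445 × 10^7) = 627.80.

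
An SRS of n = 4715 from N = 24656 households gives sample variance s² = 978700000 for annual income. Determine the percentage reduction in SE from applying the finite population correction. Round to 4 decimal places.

f = n/N = 4715/24656 = 0.19123134.
SE_no-fpc = √(s²/n) = 455.60024; SE_fpc = √((1−f)s²/n) = 409.72843.
Ratio = √(1−f) = 0.89931566. Reduction = 100·(1 − 0.89931566) = 10.0684%.

10.0684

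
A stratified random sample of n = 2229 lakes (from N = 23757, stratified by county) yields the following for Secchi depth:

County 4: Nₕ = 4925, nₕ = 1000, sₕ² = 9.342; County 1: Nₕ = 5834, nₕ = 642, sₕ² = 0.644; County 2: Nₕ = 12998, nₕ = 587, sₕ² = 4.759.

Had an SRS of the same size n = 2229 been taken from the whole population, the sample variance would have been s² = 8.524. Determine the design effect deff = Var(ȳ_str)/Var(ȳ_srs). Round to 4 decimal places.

Var(ȳ_str) = Σ Wₕ²(1−fₕ)sₕ²/nₕ with Wₕ = Nₕ/23757:
  County 4: (4925/23757)²·(1−1000/4925)·9.342/1000 = 3.1996507 × 10^-4
  County 1: (5834/23757)²·(1−642/5834)·0.644/642 = 5.38355 × 10^-5
  County 2: (12998/23757)²·(1−587/12998)·4.759/587 = 0.0023172757
  → Var(ȳ_str) = 0.0026910763.
Var(ȳ_srs) = (1 − 2229/23757)·8.524/2229 = 0.0034653369.
deff = 0.0026910763 / 0.0034653369 = 0.7766.

0.7766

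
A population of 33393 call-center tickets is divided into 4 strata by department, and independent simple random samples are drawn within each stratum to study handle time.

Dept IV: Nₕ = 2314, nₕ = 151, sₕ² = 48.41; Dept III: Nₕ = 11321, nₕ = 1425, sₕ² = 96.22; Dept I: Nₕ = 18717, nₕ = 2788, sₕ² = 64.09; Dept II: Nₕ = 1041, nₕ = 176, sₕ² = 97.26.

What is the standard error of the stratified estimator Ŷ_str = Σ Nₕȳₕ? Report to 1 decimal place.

Var(Ŷ_str) = Σₕ Nₕ²(1 − fₕ)sₕ²/nₕ.
Dept IV: 2314²·(1 − 151/2314)·48.41/151 = 1.6046415 × 10^6.
Dept III: 11321²·(1 − 1425/11321)·96.22/1425 = 7.5647567 × 10^6.
Dept I: 18717²·(1 − 2788/18717)·64.09/2788 = 6.8536552 × 10^6.
Dept II: 1041²·(1 − 176/1041)·97.26/176 = 497609.24.
Sum = 1.6520663 × 10^7.
SE = √(1.6520663 × 10^7) = 4064.6.

4064.6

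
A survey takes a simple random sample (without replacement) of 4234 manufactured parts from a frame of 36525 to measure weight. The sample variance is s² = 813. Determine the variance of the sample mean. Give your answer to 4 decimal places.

0.1698

Under SRS without replacement, Var(ȳ) = (1 − f)·s²/n with f = n/N = 4234/36525 = 0.11592060.
Var(ȳ) = (1 − 0.11592060)·813/4234 = 0.88407940·0.19201701 = 0.16975828.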